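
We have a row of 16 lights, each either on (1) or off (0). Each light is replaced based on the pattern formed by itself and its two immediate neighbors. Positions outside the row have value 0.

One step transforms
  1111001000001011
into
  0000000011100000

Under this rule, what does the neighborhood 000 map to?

At position 8 the neighborhood is 000; the next row has 1 there.

1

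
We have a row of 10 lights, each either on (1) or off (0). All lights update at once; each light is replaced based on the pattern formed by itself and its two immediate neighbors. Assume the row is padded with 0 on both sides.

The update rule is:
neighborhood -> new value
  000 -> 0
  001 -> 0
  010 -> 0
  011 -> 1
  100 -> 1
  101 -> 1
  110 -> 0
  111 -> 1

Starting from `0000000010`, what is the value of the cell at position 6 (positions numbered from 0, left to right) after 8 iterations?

iteration 1: 0000000001
iteration 2: 0000000000
iteration 3: 0000000000  (fixed point — unchanged through iteration 8)
position 6 holds 0

0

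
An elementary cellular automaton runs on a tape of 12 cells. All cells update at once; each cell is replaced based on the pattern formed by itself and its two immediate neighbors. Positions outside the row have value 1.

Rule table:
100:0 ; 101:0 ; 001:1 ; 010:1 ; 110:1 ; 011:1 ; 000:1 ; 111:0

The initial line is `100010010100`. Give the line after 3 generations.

101110110101
101010110101
101010110101

101010110101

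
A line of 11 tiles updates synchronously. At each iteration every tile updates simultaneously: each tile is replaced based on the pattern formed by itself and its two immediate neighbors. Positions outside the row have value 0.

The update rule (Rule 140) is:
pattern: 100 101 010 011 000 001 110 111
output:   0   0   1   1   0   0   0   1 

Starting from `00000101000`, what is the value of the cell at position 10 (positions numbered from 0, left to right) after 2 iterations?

0

00000101000  (fixed point — unchanged through iteration 2)
position 10 holds 0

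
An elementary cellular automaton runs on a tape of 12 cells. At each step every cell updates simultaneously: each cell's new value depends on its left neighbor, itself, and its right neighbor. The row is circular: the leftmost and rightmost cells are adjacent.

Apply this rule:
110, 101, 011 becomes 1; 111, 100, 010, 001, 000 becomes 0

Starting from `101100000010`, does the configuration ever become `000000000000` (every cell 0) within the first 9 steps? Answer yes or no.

step 1: 011100000001
step 2: 110100000000
step 3: 111000000000
step 4: 101000000000
step 5: 010000000000
step 6: 000000000000
all cells are 0 at step 6

yes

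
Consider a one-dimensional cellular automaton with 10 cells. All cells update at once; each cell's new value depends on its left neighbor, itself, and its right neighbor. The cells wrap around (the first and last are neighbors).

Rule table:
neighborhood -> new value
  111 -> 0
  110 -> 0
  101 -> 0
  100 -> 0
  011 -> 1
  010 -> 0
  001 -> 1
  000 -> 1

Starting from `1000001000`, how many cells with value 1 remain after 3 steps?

6

0011110011
0110000110
1100111100
count of 1: 6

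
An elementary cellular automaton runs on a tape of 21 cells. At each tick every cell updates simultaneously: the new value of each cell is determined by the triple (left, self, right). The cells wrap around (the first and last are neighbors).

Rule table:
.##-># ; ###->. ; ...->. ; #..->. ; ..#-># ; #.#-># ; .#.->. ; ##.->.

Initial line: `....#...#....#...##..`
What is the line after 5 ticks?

...#...#....#...##...
..#...#....#...##....
.#...#....#...##.....
#...#....#...##......
...#....#...##......#

...#....#...##......#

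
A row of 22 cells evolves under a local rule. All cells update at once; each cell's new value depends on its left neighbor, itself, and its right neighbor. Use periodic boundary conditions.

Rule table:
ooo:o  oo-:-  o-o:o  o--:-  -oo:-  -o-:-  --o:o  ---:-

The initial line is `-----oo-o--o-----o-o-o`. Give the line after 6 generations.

--o--o-----o-o-o-----o

generation 1: ----o--o--o-----o-o-o-
generation 2: ---o--o--o-----o-o-o--
generation 3: --o--o--o-----o-o-o---
generation 4: -o--o--o-----o-o-o----
generation 5: o--o--o-----o-o-o-----
generation 6: --o--o-----o-o-o-----o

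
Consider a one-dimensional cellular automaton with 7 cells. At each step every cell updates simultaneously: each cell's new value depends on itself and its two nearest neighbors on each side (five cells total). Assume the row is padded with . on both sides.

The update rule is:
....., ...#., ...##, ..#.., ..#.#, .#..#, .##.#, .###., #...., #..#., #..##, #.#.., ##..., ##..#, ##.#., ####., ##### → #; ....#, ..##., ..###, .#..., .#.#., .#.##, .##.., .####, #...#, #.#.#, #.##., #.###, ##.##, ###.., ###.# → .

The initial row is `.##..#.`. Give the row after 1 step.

#..###.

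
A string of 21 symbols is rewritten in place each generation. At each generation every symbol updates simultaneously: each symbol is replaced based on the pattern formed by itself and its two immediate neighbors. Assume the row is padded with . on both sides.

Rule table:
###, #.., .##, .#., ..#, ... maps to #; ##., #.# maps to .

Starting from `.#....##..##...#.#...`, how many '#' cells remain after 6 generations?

12

#######.###.####.####
######..##..###..###.
#####.###.####.####.#
####..##..###..###..#
###.###.####.####.###
##..##..###..###..##.
count of #: 12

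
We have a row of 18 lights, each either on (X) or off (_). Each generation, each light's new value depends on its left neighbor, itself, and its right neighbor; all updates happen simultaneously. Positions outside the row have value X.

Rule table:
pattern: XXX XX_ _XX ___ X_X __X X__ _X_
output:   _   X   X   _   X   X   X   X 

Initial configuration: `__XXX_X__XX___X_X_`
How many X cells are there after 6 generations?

generation 1: XXX_XXXXXXXX_XXXXX
generation 2: __XXX______XXX____
generation 3: XXX_XX____XX_XX__X
generation 4: __XXXXX__XXXXXXXXX
generation 5: XXX___XXXX________
generation 6: __XX_XX__XX______X
count of X: 7

7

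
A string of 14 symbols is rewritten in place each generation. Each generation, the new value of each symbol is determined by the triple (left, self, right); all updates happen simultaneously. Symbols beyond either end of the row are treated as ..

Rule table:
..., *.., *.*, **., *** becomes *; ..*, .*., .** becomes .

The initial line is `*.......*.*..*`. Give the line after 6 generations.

generation 1: .******..*.*..
generation 2: ..******..*.**
generation 3: *..******..*.*
generation 4: .*..******..*.
generation 5: ..*..******..*
generation 6: *..*..******..

*..*..******..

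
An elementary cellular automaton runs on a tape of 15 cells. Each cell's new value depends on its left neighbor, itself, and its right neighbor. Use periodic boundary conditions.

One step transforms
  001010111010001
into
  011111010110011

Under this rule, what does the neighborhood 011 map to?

0

At position 6 the neighborhood is 011; the next row has 0 there.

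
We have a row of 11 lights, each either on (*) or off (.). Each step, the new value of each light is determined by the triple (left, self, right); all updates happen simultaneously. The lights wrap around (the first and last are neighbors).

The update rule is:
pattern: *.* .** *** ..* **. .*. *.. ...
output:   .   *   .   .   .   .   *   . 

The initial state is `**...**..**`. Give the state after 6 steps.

...*...*...

..*..*.*.*.
...*......*
*...*......
.*...*.....
..*...*....
...*...*...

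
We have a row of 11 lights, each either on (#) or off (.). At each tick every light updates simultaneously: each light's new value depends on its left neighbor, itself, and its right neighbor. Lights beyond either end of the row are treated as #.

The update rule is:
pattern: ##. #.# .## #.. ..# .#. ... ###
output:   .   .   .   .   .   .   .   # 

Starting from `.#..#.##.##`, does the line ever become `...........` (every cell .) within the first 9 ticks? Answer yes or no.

tick 1: ..........#
tick 2: ...........
all cells are . at tick 2

yes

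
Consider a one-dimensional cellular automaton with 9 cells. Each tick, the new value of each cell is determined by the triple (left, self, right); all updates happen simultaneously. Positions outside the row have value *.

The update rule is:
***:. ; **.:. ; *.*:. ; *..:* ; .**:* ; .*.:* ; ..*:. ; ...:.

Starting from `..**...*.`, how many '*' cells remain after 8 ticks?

*.*.*..*.
..*.**.*.
*.*.*..*.  (repeats tick 1; period 2)
tick 8: ..*.**.*.
count of *: 4

4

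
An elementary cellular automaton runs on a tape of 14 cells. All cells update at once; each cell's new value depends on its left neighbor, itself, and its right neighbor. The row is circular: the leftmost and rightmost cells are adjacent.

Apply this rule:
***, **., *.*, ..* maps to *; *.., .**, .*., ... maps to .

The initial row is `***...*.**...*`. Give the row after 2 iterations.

iteration 1: ***..*.*.*..*.
iteration 2: .**.*.*.*..*.*

.**.*.*.*..*.*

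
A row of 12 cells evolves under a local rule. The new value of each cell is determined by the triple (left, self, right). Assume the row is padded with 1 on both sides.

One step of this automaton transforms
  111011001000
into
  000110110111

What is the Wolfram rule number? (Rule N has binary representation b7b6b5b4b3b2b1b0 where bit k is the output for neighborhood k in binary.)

position 0: 111 → 0  (bit 7 = 0)
position 2: 110 → 0  (bit 6 = 0)
position 3: 101 → 1  (bit 5 = 1)
position 6: 100 → 1  (bit 4 = 1)
position 4: 011 → 1  (bit 3 = 1)
position 8: 010 → 0  (bit 2 = 0)
position 7: 001 → 1  (bit 1 = 1)
position 10: 000 → 1  (bit 0 = 1)
bits b7..b0 = 00111011 = 59

59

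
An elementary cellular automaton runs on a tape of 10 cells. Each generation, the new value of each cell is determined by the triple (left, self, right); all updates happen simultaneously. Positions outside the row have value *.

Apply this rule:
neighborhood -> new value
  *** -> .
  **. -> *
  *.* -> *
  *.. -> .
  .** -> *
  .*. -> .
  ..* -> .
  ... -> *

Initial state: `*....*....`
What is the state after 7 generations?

generation 1: *.**...**.
generation 2: ****.*.***
generation 3: ...**.**..
generation 4: .*.*****..
generation 5: *.**...*..
generation 6: ****.*....
generation 7: ...**..**.

...**..**.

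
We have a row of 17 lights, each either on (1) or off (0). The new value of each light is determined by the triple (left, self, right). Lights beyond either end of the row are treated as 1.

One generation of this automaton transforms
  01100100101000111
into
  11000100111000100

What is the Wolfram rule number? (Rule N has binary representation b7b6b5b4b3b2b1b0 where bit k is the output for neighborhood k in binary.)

44

position 15: 111 → 0  (bit 7 = 0)
position 2: 110 → 0  (bit 6 = 0)
position 0: 101 → 1  (bit 5 = 1)
position 3: 100 → 0  (bit 4 = 0)
position 1: 011 → 1  (bit 3 = 1)
position 5: 010 → 1  (bit 2 = 1)
position 4: 001 → 0  (bit 1 = 0)
position 12: 000 → 0  (bit 0 = 0)
bits b7..b0 = 00101100 = 44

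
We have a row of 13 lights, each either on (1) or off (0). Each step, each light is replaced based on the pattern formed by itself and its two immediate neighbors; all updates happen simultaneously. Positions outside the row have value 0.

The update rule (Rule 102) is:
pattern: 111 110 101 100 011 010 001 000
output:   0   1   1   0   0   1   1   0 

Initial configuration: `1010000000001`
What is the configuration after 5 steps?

1110000000011
0010000000101
0110000001111
1010000010001
1110000110011

1110000110011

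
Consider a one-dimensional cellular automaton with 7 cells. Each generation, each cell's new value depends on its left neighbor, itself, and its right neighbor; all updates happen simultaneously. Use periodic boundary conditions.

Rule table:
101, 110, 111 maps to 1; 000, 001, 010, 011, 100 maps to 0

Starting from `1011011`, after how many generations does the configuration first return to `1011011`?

generation 1: 1101101
generation 2: 1110110
generation 3: 0111011
generation 4: 1011101
generation 5: 1101110
generation 6: 0110111
generation 7: 1011011

7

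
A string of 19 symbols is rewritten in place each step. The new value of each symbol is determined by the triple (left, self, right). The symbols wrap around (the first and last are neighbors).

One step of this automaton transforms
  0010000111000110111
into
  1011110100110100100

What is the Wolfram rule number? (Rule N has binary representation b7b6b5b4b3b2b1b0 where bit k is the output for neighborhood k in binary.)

position 8: 111 → 0  (bit 7 = 0)
position 9: 110 → 0  (bit 6 = 0)
position 15: 101 → 0  (bit 5 = 0)
position 0: 100 → 1  (bit 4 = 1)
position 7: 011 → 1  (bit 3 = 1)
position 2: 010 → 1  (bit 2 = 1)
position 1: 001 → 0  (bit 1 = 0)
position 4: 000 → 1  (bit 0 = 1)
bits b7..b0 = 00011101 = 29

29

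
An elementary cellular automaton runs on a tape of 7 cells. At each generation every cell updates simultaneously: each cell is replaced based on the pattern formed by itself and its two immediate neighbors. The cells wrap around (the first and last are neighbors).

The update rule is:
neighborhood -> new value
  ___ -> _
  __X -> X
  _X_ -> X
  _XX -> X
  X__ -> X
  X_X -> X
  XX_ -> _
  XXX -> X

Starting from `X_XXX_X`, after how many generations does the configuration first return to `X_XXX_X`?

7

_XXX_XX
XXX_XX_
XX_XX_X
X_XX_XX
_XX_XXX
XX_XXX_
X_XXX_X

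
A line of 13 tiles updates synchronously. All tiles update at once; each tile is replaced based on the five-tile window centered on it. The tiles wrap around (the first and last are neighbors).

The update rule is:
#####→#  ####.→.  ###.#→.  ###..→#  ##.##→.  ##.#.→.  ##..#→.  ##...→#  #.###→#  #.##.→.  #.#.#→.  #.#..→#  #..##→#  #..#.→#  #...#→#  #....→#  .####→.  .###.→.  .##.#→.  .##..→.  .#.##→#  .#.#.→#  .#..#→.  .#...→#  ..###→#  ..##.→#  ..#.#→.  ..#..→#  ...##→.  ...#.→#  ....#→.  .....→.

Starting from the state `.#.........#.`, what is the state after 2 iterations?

####......##.
#..###....#..

#..###....#..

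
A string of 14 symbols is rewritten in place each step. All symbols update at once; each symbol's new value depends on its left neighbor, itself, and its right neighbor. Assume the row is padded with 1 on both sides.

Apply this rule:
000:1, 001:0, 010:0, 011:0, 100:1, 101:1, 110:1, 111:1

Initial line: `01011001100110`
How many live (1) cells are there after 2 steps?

8

10101100110011
11010110011001
count of 1: 8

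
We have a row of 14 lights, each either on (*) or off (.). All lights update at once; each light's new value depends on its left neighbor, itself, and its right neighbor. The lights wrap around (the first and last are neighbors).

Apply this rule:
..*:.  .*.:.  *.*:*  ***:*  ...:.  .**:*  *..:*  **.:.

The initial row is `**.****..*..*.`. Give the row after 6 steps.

*.*.*.*.*.*.**

step 1: *.****.*..*..*
step 2: .****.*.*..*.*
step 3: ****.*.*.*..*.
step 4: ***.*.*.*.*..*
step 5: **.*.*.*.*.*.*
step 6: *.*.*.*.*.*.**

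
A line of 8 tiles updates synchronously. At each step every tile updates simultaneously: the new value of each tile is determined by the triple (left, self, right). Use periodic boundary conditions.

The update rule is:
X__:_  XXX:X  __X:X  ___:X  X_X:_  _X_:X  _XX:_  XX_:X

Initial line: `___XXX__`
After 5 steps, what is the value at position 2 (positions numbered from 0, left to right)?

X

XXX_XX_X
XXX__X__
_XX_XX_X
__X__X_X
_XX_XX_X
position 2 holds X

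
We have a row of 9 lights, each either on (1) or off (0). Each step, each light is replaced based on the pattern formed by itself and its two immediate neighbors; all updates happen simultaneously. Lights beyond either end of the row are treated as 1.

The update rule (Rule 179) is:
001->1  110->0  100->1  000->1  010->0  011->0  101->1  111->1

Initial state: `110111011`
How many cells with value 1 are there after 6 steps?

101010101
010101010
101010101  (repeats step 1; period 2)
step 6: 010101010
count of 1: 4

4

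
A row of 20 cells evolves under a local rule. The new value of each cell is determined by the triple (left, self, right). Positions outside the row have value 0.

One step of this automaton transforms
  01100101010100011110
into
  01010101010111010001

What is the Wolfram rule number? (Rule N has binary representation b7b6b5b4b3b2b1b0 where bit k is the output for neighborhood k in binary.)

position 16: 111 → 0  (bit 7 = 0)
position 2: 110 → 0  (bit 6 = 0)
position 6: 101 → 0  (bit 5 = 0)
position 3: 100 → 1  (bit 4 = 1)
position 1: 011 → 1  (bit 3 = 1)
position 5: 010 → 1  (bit 2 = 1)
position 0: 001 → 0  (bit 1 = 0)
position 13: 000 → 1  (bit 0 = 1)
bits b7..b0 = 00011101 = 29

29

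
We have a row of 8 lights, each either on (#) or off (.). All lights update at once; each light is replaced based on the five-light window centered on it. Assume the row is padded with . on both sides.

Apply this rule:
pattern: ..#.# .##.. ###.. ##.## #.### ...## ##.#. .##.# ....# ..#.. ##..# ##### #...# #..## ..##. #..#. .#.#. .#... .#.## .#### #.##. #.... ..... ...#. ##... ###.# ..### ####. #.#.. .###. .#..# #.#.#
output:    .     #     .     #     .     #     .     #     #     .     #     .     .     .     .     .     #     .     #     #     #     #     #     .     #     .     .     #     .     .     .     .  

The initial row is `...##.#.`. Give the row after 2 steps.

step 1: ###.#...
step 2: ......##

......##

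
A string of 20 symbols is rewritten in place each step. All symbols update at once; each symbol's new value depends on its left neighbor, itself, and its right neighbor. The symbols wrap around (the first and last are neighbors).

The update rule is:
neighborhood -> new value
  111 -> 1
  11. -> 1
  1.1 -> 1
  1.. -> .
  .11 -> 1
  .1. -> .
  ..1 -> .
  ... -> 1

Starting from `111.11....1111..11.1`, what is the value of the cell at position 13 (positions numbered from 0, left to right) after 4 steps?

1

111111.11.1111..1111
11111111111111..1111
11111111111111..1111  (fixed point — unchanged through step 4)
position 13 holds 1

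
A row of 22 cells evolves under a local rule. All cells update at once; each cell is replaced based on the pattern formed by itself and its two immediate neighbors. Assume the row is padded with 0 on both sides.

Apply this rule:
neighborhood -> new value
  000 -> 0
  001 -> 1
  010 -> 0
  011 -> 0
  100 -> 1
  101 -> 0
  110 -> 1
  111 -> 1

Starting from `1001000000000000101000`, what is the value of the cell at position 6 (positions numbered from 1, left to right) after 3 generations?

0

0110100000000001000100
1010010000000010101010
0001101000000100000001
position 6 holds 0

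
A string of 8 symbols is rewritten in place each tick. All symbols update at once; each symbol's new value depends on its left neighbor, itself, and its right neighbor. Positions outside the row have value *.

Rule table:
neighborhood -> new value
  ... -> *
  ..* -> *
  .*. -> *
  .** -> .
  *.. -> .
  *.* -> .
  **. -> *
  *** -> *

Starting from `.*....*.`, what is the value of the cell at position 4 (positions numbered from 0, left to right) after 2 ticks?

*

tick 1: .*.****.
tick 2: .*..***.
position 4 holds *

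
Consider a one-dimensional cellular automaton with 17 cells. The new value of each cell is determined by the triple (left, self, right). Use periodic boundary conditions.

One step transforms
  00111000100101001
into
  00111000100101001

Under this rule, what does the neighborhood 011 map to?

1

At position 2 the neighborhood is 011; the next row has 1 there.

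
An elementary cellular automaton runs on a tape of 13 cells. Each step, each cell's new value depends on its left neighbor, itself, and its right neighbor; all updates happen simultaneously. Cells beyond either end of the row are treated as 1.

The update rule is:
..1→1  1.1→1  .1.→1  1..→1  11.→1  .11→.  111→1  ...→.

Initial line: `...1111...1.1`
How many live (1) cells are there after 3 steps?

1.1.1111.111.
1111.1111.111
11111.1111.11
count of 1: 11

11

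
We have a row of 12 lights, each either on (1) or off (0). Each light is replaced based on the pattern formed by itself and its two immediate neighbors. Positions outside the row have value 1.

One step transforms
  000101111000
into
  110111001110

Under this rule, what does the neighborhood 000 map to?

At position 1 the neighborhood is 000; the next row has 1 there.

1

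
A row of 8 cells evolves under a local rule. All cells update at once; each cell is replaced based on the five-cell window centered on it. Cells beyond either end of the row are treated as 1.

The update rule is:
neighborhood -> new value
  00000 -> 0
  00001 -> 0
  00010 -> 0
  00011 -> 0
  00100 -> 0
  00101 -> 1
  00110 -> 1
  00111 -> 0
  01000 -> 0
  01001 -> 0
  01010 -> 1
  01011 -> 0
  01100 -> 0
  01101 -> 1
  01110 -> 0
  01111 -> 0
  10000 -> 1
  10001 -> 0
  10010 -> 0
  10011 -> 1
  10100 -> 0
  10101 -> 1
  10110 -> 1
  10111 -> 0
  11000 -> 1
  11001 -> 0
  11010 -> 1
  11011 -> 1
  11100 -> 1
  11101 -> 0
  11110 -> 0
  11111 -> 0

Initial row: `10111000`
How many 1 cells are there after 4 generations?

01001100
10011001
10110010
01100010
count of 1: 3

3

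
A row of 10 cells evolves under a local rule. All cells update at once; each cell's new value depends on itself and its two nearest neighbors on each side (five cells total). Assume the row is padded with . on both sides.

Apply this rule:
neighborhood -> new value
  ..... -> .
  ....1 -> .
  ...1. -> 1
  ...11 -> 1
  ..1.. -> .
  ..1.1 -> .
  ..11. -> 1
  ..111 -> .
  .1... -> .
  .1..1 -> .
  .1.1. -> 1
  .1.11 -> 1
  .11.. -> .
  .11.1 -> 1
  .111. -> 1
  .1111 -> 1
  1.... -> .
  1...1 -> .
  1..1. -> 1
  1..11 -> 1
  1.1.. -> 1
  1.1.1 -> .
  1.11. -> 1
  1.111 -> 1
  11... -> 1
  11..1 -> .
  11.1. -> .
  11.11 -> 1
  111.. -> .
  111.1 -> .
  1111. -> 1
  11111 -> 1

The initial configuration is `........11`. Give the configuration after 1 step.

.......11.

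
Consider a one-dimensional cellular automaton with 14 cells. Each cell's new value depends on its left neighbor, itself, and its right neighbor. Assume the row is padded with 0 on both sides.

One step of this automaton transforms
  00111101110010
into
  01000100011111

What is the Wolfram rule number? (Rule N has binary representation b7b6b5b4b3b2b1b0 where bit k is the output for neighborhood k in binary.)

position 3: 111 → 0  (bit 7 = 0)
position 5: 110 → 1  (bit 6 = 1)
position 6: 101 → 0  (bit 5 = 0)
position 10: 100 → 1  (bit 4 = 1)
position 2: 011 → 0  (bit 3 = 0)
position 12: 010 → 1  (bit 2 = 1)
position 1: 001 → 1  (bit 1 = 1)
position 0: 000 → 0  (bit 0 = 0)
bits b7..b0 = 01010110 = 86

86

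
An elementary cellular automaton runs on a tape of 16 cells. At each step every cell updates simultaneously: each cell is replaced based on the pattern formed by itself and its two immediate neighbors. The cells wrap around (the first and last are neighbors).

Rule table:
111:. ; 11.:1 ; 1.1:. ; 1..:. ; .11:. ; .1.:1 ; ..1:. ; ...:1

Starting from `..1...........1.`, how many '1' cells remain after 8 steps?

7

1.1.111111111.1.
1.1.........1.1.
1.1.1111111.1.1.
1.1.......1.1.1.
1.1.11111.1.1.1.
1.1.....1.1.1.1.
1.1.111.1.1.1.1.
1.1...1.1.1.1.1.
count of 1: 7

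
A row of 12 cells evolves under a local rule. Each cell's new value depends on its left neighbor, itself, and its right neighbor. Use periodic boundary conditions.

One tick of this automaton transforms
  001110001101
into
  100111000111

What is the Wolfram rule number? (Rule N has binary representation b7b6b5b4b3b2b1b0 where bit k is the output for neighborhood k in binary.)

244

position 3: 111 → 1  (bit 7 = 1)
position 4: 110 → 1  (bit 6 = 1)
position 10: 101 → 1  (bit 5 = 1)
position 0: 100 → 1  (bit 4 = 1)
position 2: 011 → 0  (bit 3 = 0)
position 11: 010 → 1  (bit 2 = 1)
position 1: 001 → 0  (bit 1 = 0)
position 6: 000 → 0  (bit 0 = 0)
bits b7..b0 = 11110100 = 244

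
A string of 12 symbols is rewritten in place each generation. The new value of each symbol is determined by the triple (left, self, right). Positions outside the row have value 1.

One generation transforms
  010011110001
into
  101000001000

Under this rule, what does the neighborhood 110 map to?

0

At position 7 the neighborhood is 110; the next row has 0 there.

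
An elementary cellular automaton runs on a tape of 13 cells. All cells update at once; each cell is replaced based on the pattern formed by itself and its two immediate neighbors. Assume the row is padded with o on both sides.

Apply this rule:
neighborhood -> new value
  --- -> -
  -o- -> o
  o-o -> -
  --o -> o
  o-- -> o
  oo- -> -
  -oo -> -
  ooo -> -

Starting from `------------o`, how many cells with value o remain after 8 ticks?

7

tick 1: o----------o-
tick 2: -o--------oo-
tick 3: -oo------o---
tick 4: ---o----ooo-o
tick 5: o-ooo--o-----
tick 6: -----oooo---o
tick 7: o---o----o-o-
tick 8: -o-ooo--oo-o-
count of o: 7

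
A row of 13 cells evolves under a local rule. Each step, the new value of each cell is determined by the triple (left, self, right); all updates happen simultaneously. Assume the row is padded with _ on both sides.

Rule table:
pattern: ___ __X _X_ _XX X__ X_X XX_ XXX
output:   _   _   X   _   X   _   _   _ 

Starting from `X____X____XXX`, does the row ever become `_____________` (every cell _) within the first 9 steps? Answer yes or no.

step 1: XX___XX______
step 2: __X____X_____
step 3: __XX___XX____
step 4: ____X____X___
step 5: ____XX___XX__
step 6: ______X____X_
step 7: ______XX___XX
step 8: ________X____
step 9: ________XX___
step 9 is ________XX___, still not uniform _

no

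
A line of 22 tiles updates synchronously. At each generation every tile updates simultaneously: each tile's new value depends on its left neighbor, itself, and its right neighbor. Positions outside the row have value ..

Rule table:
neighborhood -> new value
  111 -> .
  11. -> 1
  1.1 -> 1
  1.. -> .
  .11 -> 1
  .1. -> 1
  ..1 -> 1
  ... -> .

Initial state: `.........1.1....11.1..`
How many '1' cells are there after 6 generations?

........1111...11111..
.......11..1..11...1..
......111.11.111..11..
.....11.111111.1.111..
....11111....11111.1..
...11...1...11...111..
count of 1: 8

8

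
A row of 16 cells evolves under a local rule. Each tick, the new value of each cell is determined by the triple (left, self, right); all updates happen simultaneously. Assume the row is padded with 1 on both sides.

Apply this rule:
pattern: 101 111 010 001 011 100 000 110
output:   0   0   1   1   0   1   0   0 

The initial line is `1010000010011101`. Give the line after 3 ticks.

0011000111100000
1100101000010001
0011101100111010

0011101100111010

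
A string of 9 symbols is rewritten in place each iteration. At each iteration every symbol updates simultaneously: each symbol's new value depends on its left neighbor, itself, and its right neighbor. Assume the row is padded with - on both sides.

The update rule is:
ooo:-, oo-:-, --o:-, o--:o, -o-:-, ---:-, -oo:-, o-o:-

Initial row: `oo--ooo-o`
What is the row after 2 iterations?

---o-----

--o------
---o-----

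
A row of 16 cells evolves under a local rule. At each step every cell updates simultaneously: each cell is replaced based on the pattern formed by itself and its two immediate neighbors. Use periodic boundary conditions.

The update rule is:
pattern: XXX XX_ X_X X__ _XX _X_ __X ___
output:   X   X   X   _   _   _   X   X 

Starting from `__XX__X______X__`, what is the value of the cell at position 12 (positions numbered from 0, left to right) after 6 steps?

XX_X_X__XXXXX__X
XXX_X__X_XXXX_X_
_XXX__X_X_XXXX_X
X_XX_X_X_X_XXXX_
_X_XX_X_X_X_XXXX
X_X_XX_X_X_X_XXX
position 12 holds _

_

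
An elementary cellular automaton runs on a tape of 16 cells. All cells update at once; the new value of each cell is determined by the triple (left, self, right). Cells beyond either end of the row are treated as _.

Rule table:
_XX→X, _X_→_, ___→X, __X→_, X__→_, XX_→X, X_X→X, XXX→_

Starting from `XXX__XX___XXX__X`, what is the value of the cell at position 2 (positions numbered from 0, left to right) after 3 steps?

_

X_X__XX_X_X_X___
_X___XXX_X_X__XX
___X_X_XX_X___XX
position 2 holds _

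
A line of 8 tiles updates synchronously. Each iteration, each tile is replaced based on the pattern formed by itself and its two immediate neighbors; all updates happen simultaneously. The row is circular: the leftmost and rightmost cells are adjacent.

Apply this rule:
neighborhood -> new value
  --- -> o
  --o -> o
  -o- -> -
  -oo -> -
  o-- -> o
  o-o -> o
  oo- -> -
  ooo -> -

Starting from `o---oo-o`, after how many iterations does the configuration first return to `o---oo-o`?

-ooo--o-
o---oo-o

2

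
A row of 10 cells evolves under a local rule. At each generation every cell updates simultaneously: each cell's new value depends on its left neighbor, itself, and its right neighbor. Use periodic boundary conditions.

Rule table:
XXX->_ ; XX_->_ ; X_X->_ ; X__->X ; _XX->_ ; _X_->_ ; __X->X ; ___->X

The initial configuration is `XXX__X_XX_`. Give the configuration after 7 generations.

___XX_____

___XX_____
XXX__XXXXX
___XX_____  (repeats generation 1; period 2)
generation 7: ___XX_____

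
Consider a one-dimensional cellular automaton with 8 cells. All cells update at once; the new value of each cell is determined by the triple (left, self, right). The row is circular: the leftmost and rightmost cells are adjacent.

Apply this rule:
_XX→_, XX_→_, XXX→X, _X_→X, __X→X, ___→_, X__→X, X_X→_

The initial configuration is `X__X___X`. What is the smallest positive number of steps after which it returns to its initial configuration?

4

step 1: _XXXX_X_
step 2: X_XX__XX
step 3: ____XX_X
step 4: X__X___X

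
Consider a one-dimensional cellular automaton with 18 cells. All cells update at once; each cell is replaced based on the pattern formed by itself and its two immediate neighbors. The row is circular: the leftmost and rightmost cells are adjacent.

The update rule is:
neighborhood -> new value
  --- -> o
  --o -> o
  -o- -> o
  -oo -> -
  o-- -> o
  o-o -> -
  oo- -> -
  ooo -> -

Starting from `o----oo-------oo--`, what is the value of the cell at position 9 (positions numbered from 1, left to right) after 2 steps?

-

step 1: ooooo--ooooooo--oo
step 2: -----oo-------oo--
position 9 holds -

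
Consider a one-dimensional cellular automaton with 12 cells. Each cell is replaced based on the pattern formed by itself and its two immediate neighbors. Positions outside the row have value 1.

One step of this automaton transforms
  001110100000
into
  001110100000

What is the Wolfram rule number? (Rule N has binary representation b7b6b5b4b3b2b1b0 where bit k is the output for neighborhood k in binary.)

position 3: 111 → 1  (bit 7 = 1)
position 4: 110 → 1  (bit 6 = 1)
position 5: 101 → 0  (bit 5 = 0)
position 0: 100 → 0  (bit 4 = 0)
position 2: 011 → 1  (bit 3 = 1)
position 6: 010 → 1  (bit 2 = 1)
position 1: 001 → 0  (bit 1 = 0)
position 8: 000 → 0  (bit 0 = 0)
bits b7..b0 = 11001100 = 204

204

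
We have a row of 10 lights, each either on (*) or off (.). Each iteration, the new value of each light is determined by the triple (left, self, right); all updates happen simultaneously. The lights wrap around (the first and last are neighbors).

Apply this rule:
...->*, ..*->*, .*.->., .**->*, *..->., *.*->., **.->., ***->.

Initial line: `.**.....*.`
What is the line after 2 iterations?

**..****..
*..**....*

*..**....*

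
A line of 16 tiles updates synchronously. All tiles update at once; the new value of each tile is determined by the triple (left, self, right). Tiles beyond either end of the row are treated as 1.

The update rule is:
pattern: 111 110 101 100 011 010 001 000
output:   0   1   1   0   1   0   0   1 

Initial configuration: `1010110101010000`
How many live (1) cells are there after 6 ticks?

4

1101111010100110
0111001101000111
1101001110010100
0110001010001000
1110100100100010
0011000000001001
count of 1: 4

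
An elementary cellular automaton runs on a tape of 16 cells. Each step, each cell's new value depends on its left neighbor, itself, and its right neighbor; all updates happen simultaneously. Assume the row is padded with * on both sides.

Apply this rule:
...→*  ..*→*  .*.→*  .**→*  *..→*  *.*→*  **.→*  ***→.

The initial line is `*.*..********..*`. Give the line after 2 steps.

******......****
.....********...

.....********...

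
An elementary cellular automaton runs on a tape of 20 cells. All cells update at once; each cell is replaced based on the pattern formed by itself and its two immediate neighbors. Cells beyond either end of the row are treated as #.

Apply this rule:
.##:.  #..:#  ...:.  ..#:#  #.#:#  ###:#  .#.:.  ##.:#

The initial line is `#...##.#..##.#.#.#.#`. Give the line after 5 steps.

##.#.##.##.##.#.#.#.
###.#.##.##.##.#.#.#
####.#.##.##.##.#.#.
#####.#.##.##.##.#.#
######.#.##.##.##.#.

######.#.##.##.##.#.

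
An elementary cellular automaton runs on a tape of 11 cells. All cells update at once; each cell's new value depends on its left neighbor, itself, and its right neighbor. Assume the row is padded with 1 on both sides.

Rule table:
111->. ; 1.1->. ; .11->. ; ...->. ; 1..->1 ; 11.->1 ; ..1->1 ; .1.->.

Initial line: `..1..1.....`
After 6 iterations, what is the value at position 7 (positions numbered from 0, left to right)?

11.11.1...1
.1..1..1.1.
..11.11....
11.1..11..1
.1..11.111.
..11.1...1.
position 7 holds .

.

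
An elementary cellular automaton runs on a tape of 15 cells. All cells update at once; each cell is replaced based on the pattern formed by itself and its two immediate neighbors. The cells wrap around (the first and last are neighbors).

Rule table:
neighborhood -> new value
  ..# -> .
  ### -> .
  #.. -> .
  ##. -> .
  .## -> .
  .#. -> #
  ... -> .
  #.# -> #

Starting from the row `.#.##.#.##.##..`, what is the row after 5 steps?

.##..###..#....
..........#....
..........#....  (fixed point — unchanged through step 5)

..........#....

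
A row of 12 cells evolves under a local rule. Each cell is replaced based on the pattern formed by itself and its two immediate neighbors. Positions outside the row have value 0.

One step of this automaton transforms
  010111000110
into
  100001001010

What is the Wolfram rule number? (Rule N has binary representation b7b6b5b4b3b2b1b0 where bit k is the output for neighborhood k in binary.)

66

position 4: 111 → 0  (bit 7 = 0)
position 5: 110 → 1  (bit 6 = 1)
position 2: 101 → 0  (bit 5 = 0)
position 6: 100 → 0  (bit 4 = 0)
position 3: 011 → 0  (bit 3 = 0)
position 1: 010 → 0  (bit 2 = 0)
position 0: 001 → 1  (bit 1 = 1)
position 7: 000 → 0  (bit 0 = 0)
bits b7..b0 = 01000010 = 66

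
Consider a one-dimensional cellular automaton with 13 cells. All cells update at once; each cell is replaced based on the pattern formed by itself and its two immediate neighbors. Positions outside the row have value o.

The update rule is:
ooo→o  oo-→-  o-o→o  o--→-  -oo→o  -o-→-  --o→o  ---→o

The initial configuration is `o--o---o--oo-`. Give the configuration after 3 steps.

step 1: --o--oo--oo-o
step 2: -o--oo--oo-oo
step 3: o--oo--oo-ooo

o--oo--oo-ooo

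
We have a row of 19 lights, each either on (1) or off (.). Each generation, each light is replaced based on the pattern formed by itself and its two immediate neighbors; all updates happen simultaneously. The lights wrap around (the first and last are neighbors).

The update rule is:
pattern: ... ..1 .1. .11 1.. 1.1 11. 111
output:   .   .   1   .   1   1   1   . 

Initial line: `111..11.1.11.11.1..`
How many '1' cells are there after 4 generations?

8

..11..1111.11.1111.
...11....11.11...11
1...11....11.11...1
11...11....11.11...
count of 1: 8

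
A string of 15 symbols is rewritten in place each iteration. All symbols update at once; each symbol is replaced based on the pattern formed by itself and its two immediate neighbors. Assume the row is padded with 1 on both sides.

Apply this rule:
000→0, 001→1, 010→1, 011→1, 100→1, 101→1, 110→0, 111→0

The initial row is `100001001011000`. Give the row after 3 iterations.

010011111110101
111110000001111
000001000011000

000001000011000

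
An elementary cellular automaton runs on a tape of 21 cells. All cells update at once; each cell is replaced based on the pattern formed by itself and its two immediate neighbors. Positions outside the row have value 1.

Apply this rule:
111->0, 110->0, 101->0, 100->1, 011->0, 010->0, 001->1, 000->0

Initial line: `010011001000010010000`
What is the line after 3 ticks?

001100100100100001000

tick 1: 001100110100101101001
tick 2: 110011000011000000110
tick 3: 001100100100100001000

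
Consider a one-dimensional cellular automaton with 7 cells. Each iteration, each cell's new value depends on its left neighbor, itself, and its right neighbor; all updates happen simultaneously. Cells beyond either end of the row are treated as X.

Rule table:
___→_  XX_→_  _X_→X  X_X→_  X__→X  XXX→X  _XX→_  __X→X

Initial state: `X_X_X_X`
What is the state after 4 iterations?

X_X_X_X

iteration 1: __X_X__
iteration 2: XXX_XXX
iteration 3: XX___XX
iteration 4: X_X_X_X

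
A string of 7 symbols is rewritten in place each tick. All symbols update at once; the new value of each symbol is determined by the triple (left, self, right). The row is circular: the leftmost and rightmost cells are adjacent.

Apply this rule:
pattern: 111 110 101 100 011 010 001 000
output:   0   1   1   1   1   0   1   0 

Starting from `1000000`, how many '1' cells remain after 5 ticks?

4

tick 1: 0100001
tick 2: 1010010
tick 3: 0101101
tick 4: 1011110
tick 5: 0110011
count of 1: 4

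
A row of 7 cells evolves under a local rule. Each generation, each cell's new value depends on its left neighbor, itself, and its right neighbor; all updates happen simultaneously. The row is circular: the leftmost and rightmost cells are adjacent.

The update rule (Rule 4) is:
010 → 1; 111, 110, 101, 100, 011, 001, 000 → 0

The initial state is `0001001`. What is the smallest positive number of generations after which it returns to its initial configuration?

0001001

1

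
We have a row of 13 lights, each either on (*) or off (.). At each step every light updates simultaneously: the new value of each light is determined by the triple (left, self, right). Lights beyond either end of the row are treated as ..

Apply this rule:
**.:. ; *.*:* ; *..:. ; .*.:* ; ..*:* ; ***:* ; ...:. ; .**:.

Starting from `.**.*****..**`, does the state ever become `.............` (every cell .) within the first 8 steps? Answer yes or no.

step 1: *..*.***..*..
step 2: *.***.*..**..
step 3: **.*.**.*....
step 4: ..***..**....
step 5: .*.*..*......
step 6: ****.**......
step 7: .**.*........
step 8: *..**........
step 8 is *..**........, still not uniform .

no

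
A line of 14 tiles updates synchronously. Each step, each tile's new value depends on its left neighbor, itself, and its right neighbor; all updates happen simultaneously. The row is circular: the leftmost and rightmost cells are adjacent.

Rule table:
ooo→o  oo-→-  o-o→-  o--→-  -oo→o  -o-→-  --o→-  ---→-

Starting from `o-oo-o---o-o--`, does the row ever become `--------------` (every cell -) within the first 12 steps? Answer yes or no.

step 1: --o-----------
step 2: --------------
all cells are - at step 2

yes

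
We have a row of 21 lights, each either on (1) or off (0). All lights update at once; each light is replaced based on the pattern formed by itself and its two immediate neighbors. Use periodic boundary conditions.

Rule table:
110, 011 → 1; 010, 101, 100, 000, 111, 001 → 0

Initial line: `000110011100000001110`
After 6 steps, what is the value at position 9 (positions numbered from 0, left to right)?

0

000110010100000001010
000110000000000000000
000110000000000000000  (fixed point — unchanged through step 6)
position 9 holds 0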